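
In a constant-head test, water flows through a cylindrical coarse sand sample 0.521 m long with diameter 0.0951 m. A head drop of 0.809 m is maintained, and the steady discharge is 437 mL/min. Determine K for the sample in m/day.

Cross-sectional area A = π·(d/2)² = π × (0.0951/2)² = 0.007103 m².
Convert discharge: 437 mL/min = 7.283e-06 m³/s.
Darcy's law rearranged: K = Q·L / (A·Δh) = 7.283e-06 × 0.521 / (0.007103 × 0.809) = 0.0006603 m/s = 57.05 m/day.

57.1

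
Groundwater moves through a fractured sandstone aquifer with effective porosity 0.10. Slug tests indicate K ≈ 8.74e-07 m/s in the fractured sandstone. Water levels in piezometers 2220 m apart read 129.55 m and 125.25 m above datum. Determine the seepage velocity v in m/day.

Convert K: 8.74e-07 m/s × 86400 = 0.07551 m/day.
Hydraulic gradient i = (129.55 − 125.25) / 2220 = 4.3 / 2220 = 0.001937.
Darcy flux q = K · i = 0.07551 × 0.001937 = 0.0001463 m/day.
Seepage velocity v = q / n_e = 0.0001463 / 0.10 = 0.001463 m/day.

0.00146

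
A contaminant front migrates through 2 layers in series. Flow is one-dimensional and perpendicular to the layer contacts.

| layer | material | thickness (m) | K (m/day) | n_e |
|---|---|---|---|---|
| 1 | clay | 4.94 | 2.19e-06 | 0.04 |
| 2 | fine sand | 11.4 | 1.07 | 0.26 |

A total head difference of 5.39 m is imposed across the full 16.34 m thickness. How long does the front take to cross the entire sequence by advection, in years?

3620

With flow normal to the layers, continuity requires the same specific discharge q through every layer.
Σ(b_i/K_i) = 4.94/2.19e-06 + 11.4/1.07 = 2.256e+06 d.
q = Δh / Σ(b_i/K_i) = 5.39 / 2.256e+06 = 2.389e-06 m/day.
In each layer the seepage velocity is v_i = q/n_i, so the layer transit time is t_i = b_i·n_i / q:
  layer 1 (clay): t_1 = 4.94 × 0.04 / 2.389e-06 = 82696 d
  layer 2 (fine sand): t_2 = 11.4 × 0.26 / 2.389e-06 = 1.240e+06 d
Total t = Σ t_i = 1.323e+06 days = 3623 years.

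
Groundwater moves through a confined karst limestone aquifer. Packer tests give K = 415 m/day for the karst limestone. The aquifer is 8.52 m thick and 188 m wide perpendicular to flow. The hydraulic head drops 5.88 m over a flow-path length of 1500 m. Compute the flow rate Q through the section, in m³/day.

2610

Cross-sectional area A = 188 × 8.52 = 1602 m².
Hydraulic gradient i = Δh / L = 5.88 / 1500 = 0.003920.
Darcy's law: Q = K · A · i = 415.0 × 1602 × 0.003920 = 2606 m³/day.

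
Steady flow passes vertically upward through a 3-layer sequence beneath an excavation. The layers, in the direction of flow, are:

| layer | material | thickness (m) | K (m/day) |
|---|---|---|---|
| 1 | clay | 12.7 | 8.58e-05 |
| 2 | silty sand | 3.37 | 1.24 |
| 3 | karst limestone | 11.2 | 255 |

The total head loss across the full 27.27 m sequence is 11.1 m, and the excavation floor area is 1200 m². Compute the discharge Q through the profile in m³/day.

Flow is perpendicular to layering, so the layers act in series and the equivalent K is the thickness-weighted harmonic mean.
Total thickness L = 12.7 + 3.37 + 11.2 = 27.27 m.
Σ(b_i/K_i) = 12.7/8.58e-05 + 3.37/1.24 + 11.2/255 = 1.480e+05 d.
K_eq = L / Σ(b_i/K_i) = 27.27 / 1.480e+05 = 0.0001842 m/day.
Q = K_eq · A · (Δh/L) = 0.0001842 × 1200 × (11.1/27.27) = 0.08999 m³/day.

0.0900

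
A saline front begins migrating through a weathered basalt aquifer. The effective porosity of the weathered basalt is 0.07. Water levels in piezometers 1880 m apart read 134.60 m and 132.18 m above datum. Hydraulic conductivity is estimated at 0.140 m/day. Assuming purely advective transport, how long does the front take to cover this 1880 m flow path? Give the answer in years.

2000

Hydraulic gradient i = (134.60 − 132.18) / 1880 = 2.42 / 1880 = 0.001287.
Darcy flux q = K · i = 0.1400 × 0.001287 = 0.0001802 m/day.
Seepage velocity v = q / n_e = 0.0001802 / 0.07 = 0.002574 m/day.
Travel time t = L / v = 1880 / 0.002574 = 7.302e+05 days = 1999 years.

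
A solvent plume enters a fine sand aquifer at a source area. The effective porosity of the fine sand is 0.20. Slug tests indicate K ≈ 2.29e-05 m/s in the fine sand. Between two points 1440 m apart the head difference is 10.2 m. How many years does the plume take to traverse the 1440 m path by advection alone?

56.3

Convert K: 2.29e-05 m/s × 86400 = 1.979 m/day.
Hydraulic gradient i = Δh / L = 10.2 / 1440 = 0.007083.
Darcy flux q = K · i = 1.979 × 0.007083 = 0.01401 m/day.
Seepage velocity v = q / n_e = 0.01401 / 0.20 = 0.07007 m/day.
Travel time t = L / v = 1440 / 0.07007 = 20550 days = 56.26 years.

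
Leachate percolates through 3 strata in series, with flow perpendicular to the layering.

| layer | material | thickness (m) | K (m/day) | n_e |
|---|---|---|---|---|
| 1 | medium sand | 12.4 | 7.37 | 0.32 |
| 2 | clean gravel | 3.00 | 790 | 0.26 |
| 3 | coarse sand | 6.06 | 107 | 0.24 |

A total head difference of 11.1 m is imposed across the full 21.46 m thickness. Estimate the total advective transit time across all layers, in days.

With flow normal to the layers, continuity requires the same specific discharge q through every layer.
Σ(b_i/K_i) = 12.4/7.37 + 3.00/790 + 6.06/107 = 1.743 d.
q = Δh / Σ(b_i/K_i) = 11.1 / 1.743 = 6.369 m/day.
In each layer the seepage velocity is v_i = q/n_i, so the layer transit time is t_i = b_i·n_i / q:
  layer 1 (medium sand): t_1 = 12.4 × 0.32 / 6.369 = 0.6231 d
  layer 2 (clean gravel): t_2 = 3.00 × 0.26 / 6.369 = 0.1225 d
  layer 3 (coarse sand): t_3 = 6.06 × 0.24 / 6.369 = 0.2284 d
Total t = Σ t_i = 0.9739 days.

0.974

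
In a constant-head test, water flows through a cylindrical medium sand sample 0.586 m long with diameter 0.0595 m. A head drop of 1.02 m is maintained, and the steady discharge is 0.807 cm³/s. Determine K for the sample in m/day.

14.4

Cross-sectional area A = π·(d/2)² = π × (0.0595/2)² = 0.002781 m².
Convert discharge: 0.807 cm³/s = 8.070e-07 m³/s.
Darcy's law rearranged: K = Q·L / (A·Δh) = 8.070e-07 × 0.586 / (0.002781 × 1.02) = 0.0001667 m/s = 14.41 m/day.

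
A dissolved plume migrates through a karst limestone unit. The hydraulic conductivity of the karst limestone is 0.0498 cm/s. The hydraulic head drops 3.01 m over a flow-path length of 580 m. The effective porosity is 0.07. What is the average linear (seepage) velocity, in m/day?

Convert K: 0.0498 cm/s × 864 = 43.03 m/day.
Hydraulic gradient i = Δh / L = 3.01 / 580 = 0.005190.
Darcy flux q = K · i = 43.03 × 0.005190 = 0.2233 m/day.
Seepage velocity v = q / n_e = 0.2233 / 0.07 = 3.190 m/day.

3.19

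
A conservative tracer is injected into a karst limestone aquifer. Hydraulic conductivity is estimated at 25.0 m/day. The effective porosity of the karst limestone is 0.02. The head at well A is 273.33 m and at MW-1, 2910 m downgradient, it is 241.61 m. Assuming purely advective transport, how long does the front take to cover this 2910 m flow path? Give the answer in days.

214

Hydraulic gradient i = (273.33 − 241.61) / 2910 = 31.72 / 2910 = 0.01090.
Darcy flux q = K · i = 25.00 × 0.01090 = 0.2725 m/day.
Seepage velocity v = q / n_e = 0.2725 / 0.02 = 13.63 m/day.
Travel time t = L / v = 2910 / 13.63 = 213.6 days.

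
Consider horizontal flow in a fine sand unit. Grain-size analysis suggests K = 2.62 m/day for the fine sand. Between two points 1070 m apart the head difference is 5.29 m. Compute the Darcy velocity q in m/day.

Hydraulic gradient i = Δh / L = 5.29 / 1070 = 0.004944.
Specific discharge q = K · i = 2.620 × 0.004944 = 0.01295 m/day.

0.0130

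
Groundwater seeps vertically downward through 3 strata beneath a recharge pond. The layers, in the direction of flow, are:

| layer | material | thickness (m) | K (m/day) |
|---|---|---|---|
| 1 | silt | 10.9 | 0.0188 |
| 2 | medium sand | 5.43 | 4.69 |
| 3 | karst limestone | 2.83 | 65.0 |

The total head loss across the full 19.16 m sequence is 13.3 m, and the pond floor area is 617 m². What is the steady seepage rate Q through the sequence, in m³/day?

Flow is perpendicular to layering, so the layers act in series and the equivalent K is the thickness-weighted harmonic mean.
Total thickness L = 10.9 + 5.43 + 2.83 = 19.16 m.
Σ(b_i/K_i) = 10.9/0.0188 + 5.43/4.69 + 2.83/65.0 = 581.0 d.
K_eq = L / Σ(b_i/K_i) = 19.16 / 581.0 = 0.03298 m/day.
Q = K_eq · A · (Δh/L) = 0.03298 × 617 × (13.3/19.16) = 14.12 m³/day.

14.1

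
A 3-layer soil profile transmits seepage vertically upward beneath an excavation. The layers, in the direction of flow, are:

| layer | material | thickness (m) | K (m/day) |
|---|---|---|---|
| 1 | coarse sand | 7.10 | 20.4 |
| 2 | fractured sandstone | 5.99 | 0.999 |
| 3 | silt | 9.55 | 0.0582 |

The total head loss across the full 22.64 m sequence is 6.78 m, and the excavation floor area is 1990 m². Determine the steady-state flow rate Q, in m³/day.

Flow is perpendicular to layering, so the layers act in series and the equivalent K is the thickness-weighted harmonic mean.
Total thickness L = 7.10 + 5.99 + 9.55 = 22.64 m.
Σ(b_i/K_i) = 7.10/20.4 + 5.99/0.999 + 9.55/0.0582 = 170.4 d.
K_eq = L / Σ(b_i/K_i) = 22.64 / 170.4 = 0.1328 m/day.
Q = K_eq · A · (Δh/L) = 0.1328 × 1990 × (6.78/22.64) = 79.16 m³/day.

79.2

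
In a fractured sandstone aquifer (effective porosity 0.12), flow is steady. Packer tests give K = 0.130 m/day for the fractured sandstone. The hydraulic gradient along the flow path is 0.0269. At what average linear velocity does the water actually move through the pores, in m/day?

0.0291

Hydraulic gradient i = 0.0269.
Darcy flux q = K · i = 0.1300 × 0.02690 = 0.003497 m/day.
Seepage velocity v = q / n_e = 0.003497 / 0.12 = 0.02914 m/day.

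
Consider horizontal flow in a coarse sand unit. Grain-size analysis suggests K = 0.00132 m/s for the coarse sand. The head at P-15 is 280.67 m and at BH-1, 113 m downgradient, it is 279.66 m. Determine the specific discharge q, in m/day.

1.02

Convert K: 0.00132 m/s × 86400 = 114.0 m/day.
Hydraulic gradient i = (280.67 − 279.66) / 113 = 1.01 / 113 = 0.008938.
Specific discharge q = K · i = 114.0 × 0.008938 = 1.019 m/day.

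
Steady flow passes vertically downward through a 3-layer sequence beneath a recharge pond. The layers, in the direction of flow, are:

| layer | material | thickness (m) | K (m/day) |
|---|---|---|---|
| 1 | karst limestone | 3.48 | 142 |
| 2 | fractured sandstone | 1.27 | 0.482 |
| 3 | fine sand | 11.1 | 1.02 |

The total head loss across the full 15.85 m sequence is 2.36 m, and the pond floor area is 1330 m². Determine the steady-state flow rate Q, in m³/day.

232

Flow is perpendicular to layering, so the layers act in series and the equivalent K is the thickness-weighted harmonic mean.
Total thickness L = 3.48 + 1.27 + 11.1 = 15.85 m.
Σ(b_i/K_i) = 3.48/142 + 1.27/0.482 + 11.1/1.02 = 13.54 d.
K_eq = L / Σ(b_i/K_i) = 15.85 / 13.54 = 1.170 m/day.
Q = K_eq · A · (Δh/L) = 1.170 × 1330 × (2.36/15.85) = 231.8 m³/day.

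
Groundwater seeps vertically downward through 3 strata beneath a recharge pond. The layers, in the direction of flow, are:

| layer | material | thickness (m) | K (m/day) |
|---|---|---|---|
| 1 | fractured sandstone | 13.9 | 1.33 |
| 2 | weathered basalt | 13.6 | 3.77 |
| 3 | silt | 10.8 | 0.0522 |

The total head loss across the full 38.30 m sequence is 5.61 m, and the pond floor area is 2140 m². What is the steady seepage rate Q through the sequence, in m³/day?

Flow is perpendicular to layering, so the layers act in series and the equivalent K is the thickness-weighted harmonic mean.
Total thickness L = 13.9 + 13.6 + 10.8 = 38.30 m.
Σ(b_i/K_i) = 13.9/1.33 + 13.6/3.77 + 10.8/0.0522 = 221.0 d.
K_eq = L / Σ(b_i/K_i) = 38.30 / 221.0 = 0.1733 m/day.
Q = K_eq · A · (Δh/L) = 0.1733 × 2140 × (5.61/38.30) = 54.33 m³/day.

54.3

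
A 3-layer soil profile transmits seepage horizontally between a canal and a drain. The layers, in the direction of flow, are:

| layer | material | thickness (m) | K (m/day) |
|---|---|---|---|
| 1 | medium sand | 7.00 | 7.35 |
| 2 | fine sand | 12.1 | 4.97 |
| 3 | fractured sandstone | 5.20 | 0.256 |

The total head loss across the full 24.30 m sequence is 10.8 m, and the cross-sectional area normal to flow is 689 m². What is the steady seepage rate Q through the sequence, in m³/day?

314

Flow is perpendicular to layering, so the layers act in series and the equivalent K is the thickness-weighted harmonic mean.
Total thickness L = 7.00 + 12.1 + 5.20 = 24.30 m.
Σ(b_i/K_i) = 7.00/7.35 + 12.1/4.97 + 5.20/0.256 = 23.70 d.
K_eq = L / Σ(b_i/K_i) = 24.30 / 23.70 = 1.025 m/day.
Q = K_eq · A · (Δh/L) = 1.025 × 689 × (10.8/24.30) = 314.0 m³/day.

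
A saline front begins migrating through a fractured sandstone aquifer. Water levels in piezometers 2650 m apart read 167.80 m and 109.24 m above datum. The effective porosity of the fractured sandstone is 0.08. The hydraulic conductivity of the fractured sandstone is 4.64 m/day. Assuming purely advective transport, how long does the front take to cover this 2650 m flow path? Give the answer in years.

Hydraulic gradient i = (167.80 − 109.24) / 2650 = 58.56 / 2650 = 0.02210.
Darcy flux q = K · i = 4.640 × 0.02210 = 0.1025 m/day.
Seepage velocity v = q / n_e = 0.1025 / 0.08 = 1.282 m/day.
Travel time t = L / v = 2650 / 1.282 = 2068 days = 5.661 years.

5.66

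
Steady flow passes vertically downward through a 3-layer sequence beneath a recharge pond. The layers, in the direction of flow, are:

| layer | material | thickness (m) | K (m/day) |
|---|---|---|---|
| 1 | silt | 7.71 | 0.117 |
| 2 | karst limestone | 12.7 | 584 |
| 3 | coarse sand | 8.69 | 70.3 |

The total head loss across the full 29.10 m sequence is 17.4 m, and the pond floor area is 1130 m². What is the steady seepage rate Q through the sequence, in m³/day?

Flow is perpendicular to layering, so the layers act in series and the equivalent K is the thickness-weighted harmonic mean.
Total thickness L = 7.71 + 12.7 + 8.69 = 29.10 m.
Σ(b_i/K_i) = 7.71/0.117 + 12.7/584 + 8.69/70.3 = 66.04 d.
K_eq = L / Σ(b_i/K_i) = 29.10 / 66.04 = 0.4406 m/day.
Q = K_eq · A · (Δh/L) = 0.4406 × 1130 × (17.4/29.10) = 297.7 m³/day.

298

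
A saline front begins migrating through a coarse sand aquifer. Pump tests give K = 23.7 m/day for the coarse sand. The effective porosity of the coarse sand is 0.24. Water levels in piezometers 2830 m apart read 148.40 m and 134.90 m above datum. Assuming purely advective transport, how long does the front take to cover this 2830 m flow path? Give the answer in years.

Hydraulic gradient i = (148.40 − 134.90) / 2830 = 13.5 / 2830 = 0.004770.
Darcy flux q = K · i = 23.70 × 0.004770 = 0.1131 m/day.
Seepage velocity v = q / n_e = 0.1131 / 0.24 = 0.4711 m/day.
Travel time t = L / v = 2830 / 0.4711 = 6008 days = 16.45 years.

16.4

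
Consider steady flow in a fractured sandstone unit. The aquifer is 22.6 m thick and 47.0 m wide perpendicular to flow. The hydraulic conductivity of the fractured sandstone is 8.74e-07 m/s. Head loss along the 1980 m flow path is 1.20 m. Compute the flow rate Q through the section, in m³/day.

Convert K: 8.74e-07 m/s × 86400 = 0.07551 m/day.
Cross-sectional area A = 47.0 × 22.6 = 1062 m².
Hydraulic gradient i = Δh / L = 1.20 / 1980 = 0.0006061.
Darcy's law: Q = K · A · i = 0.07551 × 1062 × 0.0006061 = 0.04861 m³/day.

0.0486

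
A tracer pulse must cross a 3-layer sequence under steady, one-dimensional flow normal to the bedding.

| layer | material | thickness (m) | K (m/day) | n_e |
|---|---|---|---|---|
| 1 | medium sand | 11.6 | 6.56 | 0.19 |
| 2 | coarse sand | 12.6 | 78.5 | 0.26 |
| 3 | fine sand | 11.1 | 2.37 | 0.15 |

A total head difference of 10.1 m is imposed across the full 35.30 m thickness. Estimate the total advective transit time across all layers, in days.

With flow normal to the layers, continuity requires the same specific discharge q through every layer.
Σ(b_i/K_i) = 11.6/6.56 + 12.6/78.5 + 11.1/2.37 = 6.612 d.
q = Δh / Σ(b_i/K_i) = 10.1 / 6.612 = 1.527 m/day.
In each layer the seepage velocity is v_i = q/n_i, so the layer transit time is t_i = b_i·n_i / q:
  layer 1 (medium sand): t_1 = 11.6 × 0.19 / 1.527 = 1.443 d
  layer 2 (coarse sand): t_2 = 12.6 × 0.26 / 1.527 = 2.145 d
  layer 3 (fine sand): t_3 = 11.1 × 0.15 / 1.527 = 1.090 d
Total t = Σ t_i = 4.678 days.

4.68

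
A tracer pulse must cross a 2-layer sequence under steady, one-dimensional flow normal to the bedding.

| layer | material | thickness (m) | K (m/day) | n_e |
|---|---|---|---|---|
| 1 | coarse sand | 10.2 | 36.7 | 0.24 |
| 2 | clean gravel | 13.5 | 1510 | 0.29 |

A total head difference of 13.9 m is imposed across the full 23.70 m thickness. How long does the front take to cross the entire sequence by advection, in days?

0.131

With flow normal to the layers, continuity requires the same specific discharge q through every layer.
Σ(b_i/K_i) = 10.2/36.7 + 13.5/1510 = 0.2869 d.
q = Δh / Σ(b_i/K_i) = 13.9 / 0.2869 = 48.45 m/day.
In each layer the seepage velocity is v_i = q/n_i, so the layer transit time is t_i = b_i·n_i / q:
  layer 1 (coarse sand): t_1 = 10.2 × 0.24 / 48.45 = 0.05052 d
  layer 2 (clean gravel): t_2 = 13.5 × 0.29 / 48.45 = 0.08080 d
Total t = Σ t_i = 0.1313 days.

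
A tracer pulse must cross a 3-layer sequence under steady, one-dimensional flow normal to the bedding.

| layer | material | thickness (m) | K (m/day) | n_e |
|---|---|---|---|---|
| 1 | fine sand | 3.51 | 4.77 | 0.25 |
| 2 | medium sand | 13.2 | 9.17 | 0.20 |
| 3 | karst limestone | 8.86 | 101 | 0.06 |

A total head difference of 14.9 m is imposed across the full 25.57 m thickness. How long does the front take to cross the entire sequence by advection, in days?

0.615

With flow normal to the layers, continuity requires the same specific discharge q through every layer.
Σ(b_i/K_i) = 3.51/4.77 + 13.2/9.17 + 8.86/101 = 2.263 d.
q = Δh / Σ(b_i/K_i) = 14.9 / 2.263 = 6.584 m/day.
In each layer the seepage velocity is v_i = q/n_i, so the layer transit time is t_i = b_i·n_i / q:
  layer 1 (fine sand): t_1 = 3.51 × 0.25 / 6.584 = 0.1333 d
  layer 2 (medium sand): t_2 = 13.2 × 0.20 / 6.584 = 0.4010 d
  layer 3 (karst limestone): t_3 = 8.86 × 0.06 / 6.584 = 0.08074 d
Total t = Σ t_i = 0.6150 days.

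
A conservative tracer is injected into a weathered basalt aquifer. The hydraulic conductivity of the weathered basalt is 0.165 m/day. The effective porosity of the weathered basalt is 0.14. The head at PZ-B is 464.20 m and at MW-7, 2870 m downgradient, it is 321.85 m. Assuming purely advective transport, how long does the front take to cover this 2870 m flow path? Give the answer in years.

134

Hydraulic gradient i = (464.20 − 321.85) / 2870 = 142.35 / 2870 = 0.04960.
Darcy flux q = K · i = 0.1650 × 0.04960 = 0.008184 m/day.
Seepage velocity v = q / n_e = 0.008184 / 0.14 = 0.05846 m/day.
Travel time t = L / v = 2870 / 0.05846 = 49096 days = 134.4 years.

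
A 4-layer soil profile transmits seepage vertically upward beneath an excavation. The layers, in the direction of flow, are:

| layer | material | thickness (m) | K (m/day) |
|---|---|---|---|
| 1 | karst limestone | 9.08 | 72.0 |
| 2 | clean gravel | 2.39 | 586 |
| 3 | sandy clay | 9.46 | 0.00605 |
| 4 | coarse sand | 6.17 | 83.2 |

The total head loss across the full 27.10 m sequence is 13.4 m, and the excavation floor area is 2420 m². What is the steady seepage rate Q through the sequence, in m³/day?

20.7

Flow is perpendicular to layering, so the layers act in series and the equivalent K is the thickness-weighted harmonic mean.
Total thickness L = 9.08 + 2.39 + 9.46 + 6.17 = 27.10 m.
Σ(b_i/K_i) = 9.08/72.0 + 2.39/586 + 9.46/0.00605 + 6.17/83.2 = 1564 d.
K_eq = L / Σ(b_i/K_i) = 27.10 / 1564 = 0.01733 m/day.
Q = K_eq · A · (Δh/L) = 0.01733 × 2420 × (13.4/27.10) = 20.74 m³/day.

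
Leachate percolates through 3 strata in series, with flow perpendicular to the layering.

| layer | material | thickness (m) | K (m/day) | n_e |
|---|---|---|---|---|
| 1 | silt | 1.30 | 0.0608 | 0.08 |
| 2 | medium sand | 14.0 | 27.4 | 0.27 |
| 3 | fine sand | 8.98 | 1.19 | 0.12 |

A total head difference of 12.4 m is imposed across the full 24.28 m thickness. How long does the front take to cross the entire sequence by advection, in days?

With flow normal to the layers, continuity requires the same specific discharge q through every layer.
Σ(b_i/K_i) = 1.30/0.0608 + 14.0/27.4 + 8.98/1.19 = 29.44 d.
q = Δh / Σ(b_i/K_i) = 12.4 / 29.44 = 0.4212 m/day.
In each layer the seepage velocity is v_i = q/n_i, so the layer transit time is t_i = b_i·n_i / q:
  layer 1 (silt): t_1 = 1.30 × 0.08 / 0.4212 = 0.2469 d
  layer 2 (medium sand): t_2 = 14.0 × 0.27 / 0.4212 = 8.974 d
  layer 3 (fine sand): t_3 = 8.98 × 0.12 / 0.4212 = 2.558 d
Total t = Σ t_i = 11.78 days.

11.8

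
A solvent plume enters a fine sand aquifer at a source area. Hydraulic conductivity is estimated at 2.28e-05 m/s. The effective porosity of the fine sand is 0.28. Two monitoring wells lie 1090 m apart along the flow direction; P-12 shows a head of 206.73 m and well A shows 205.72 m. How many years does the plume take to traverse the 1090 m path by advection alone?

Convert K: 2.28e-05 m/s × 86400 = 1.970 m/day.
Hydraulic gradient i = (206.73 − 205.72) / 1090 = 1.01 / 1090 = 0.0009266.
Darcy flux q = K · i = 1.970 × 0.0009266 = 0.001825 m/day.
Seepage velocity v = q / n_e = 0.001825 / 0.28 = 0.006519 m/day.
Travel time t = L / v = 1090 / 0.006519 = 1.672e+05 days = 457.8 years.

458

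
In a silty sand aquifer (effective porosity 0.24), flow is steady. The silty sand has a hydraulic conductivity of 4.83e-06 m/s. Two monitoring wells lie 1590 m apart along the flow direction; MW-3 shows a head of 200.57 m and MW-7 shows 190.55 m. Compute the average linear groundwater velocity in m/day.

Convert K: 4.83e-06 m/s × 86400 = 0.4173 m/day.
Hydraulic gradient i = (200.57 − 190.55) / 1590 = 10.02 / 1590 = 0.006302.
Darcy flux q = K · i = 0.4173 × 0.006302 = 0.002630 m/day.
Seepage velocity v = q / n_e = 0.002630 / 0.24 = 0.01096 m/day.

0.0110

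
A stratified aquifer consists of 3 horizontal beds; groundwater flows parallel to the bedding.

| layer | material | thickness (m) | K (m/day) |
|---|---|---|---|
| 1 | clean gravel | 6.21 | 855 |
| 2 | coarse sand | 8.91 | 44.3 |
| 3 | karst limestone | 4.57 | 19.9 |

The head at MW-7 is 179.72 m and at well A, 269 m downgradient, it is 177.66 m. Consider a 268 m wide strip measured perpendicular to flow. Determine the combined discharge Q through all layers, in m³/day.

Flow is parallel to layering, so each bed carries its own Darcy discharge and the transmissivities add.
Σ(K_i·b_i) = 855×6.21 + 44.3×8.91 + 19.9×4.57 = 5795 m²/day.
Hydraulic gradient i = (179.72 − 177.66) / 269 = 2.06 / 269 = 0.007658.
Q = Σ(K_i·b_i) · W · i = 5795 × 268 × 0.007658 = 11894 m³/day.

11900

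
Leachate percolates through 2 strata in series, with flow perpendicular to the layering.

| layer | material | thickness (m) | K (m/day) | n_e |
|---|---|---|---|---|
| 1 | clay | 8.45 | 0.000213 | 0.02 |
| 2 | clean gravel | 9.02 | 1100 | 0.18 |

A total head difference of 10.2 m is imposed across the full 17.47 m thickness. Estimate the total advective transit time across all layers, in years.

With flow normal to the layers, continuity requires the same specific discharge q through every layer.
Σ(b_i/K_i) = 8.45/0.000213 + 9.02/1100 = 39671 d.
q = Δh / Σ(b_i/K_i) = 10.2 / 39671 = 0.0002571 m/day.
In each layer the seepage velocity is v_i = q/n_i, so the layer transit time is t_i = b_i·n_i / q:
  layer 1 (clay): t_1 = 8.45 × 0.02 / 0.0002571 = 657.3 d
  layer 2 (clean gravel): t_2 = 9.02 × 0.18 / 0.0002571 = 6315 d
Total t = Σ t_i = 6972 days = 19.09 years.

19.1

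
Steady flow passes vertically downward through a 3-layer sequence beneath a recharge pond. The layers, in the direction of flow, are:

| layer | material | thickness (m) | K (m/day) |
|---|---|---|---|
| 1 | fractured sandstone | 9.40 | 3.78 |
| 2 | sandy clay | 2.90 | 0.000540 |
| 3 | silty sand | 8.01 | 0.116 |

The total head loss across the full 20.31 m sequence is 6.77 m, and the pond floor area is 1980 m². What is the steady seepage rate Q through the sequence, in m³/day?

2.46

Flow is perpendicular to layering, so the layers act in series and the equivalent K is the thickness-weighted harmonic mean.
Total thickness L = 9.40 + 2.90 + 8.01 = 20.31 m.
Σ(b_i/K_i) = 9.40/3.78 + 2.90/0.000540 + 8.01/0.116 = 5442 d.
K_eq = L / Σ(b_i/K_i) = 20.31 / 5442 = 0.003732 m/day.
Q = K_eq · A · (Δh/L) = 0.003732 × 1980 × (6.77/20.31) = 2.463 m³/day.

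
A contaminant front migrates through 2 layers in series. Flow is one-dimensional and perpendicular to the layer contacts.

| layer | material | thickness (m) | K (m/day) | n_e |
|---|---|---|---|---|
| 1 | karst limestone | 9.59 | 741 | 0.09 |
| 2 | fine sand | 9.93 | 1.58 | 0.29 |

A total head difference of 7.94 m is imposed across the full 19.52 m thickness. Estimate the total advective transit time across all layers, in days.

With flow normal to the layers, continuity requires the same specific discharge q through every layer.
Σ(b_i/K_i) = 9.59/741 + 9.93/1.58 = 6.298 d.
q = Δh / Σ(b_i/K_i) = 7.94 / 6.298 = 1.261 m/day.
In each layer the seepage velocity is v_i = q/n_i, so the layer transit time is t_i = b_i·n_i / q:
  layer 1 (karst limestone): t_1 = 9.59 × 0.09 / 1.261 = 0.6846 d
  layer 2 (fine sand): t_2 = 9.93 × 0.29 / 1.261 = 2.284 d
Total t = Σ t_i = 2.969 days.

2.97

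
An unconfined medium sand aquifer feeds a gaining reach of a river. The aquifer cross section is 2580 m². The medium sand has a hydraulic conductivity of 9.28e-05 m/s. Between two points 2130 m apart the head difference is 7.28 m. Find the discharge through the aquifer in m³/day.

70.7

Convert K: 9.28e-05 m/s × 86400 = 8.018 m/day.
Hydraulic gradient i = Δh / L = 7.28 / 2130 = 0.003418.
Darcy's law: Q = K · A · i = 8.018 × 2580 × 0.003418 = 70.70 m³/day.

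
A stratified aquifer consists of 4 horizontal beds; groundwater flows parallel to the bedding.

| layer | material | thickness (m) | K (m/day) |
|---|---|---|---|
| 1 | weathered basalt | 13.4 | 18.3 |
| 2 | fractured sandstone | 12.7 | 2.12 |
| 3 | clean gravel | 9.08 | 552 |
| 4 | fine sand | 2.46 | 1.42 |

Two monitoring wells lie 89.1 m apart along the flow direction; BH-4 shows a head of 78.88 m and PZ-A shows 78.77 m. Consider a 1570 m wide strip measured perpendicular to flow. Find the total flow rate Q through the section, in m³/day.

10200

Flow is parallel to layering, so each bed carries its own Darcy discharge and the transmissivities add.
Σ(K_i·b_i) = 18.3×13.4 + 2.12×12.7 + 552×9.08 + 1.42×2.46 = 5288 m²/day.
Hydraulic gradient i = (78.88 − 78.77) / 89.1 = 0.11 / 89.1 = 0.001235.
Q = Σ(K_i·b_i) · W · i = 5288 × 1570 × 0.001235 = 10249 m³/day.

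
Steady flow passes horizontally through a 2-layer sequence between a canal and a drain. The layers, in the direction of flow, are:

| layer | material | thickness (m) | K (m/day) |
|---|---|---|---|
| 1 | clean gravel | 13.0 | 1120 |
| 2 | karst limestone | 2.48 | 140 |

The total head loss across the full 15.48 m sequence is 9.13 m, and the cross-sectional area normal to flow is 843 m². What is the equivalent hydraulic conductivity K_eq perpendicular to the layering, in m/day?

528

Flow is perpendicular to layering, so the layers act in series and the equivalent K is the thickness-weighted harmonic mean.
Total thickness L = 13.0 + 2.48 = 15.48 m.
Σ(b_i/K_i) = 13.0/1120 + 2.48/140 = 0.02932 d.
K_eq = L / Σ(b_i/K_i) = 15.48 / 0.02932 = 527.9 m/day.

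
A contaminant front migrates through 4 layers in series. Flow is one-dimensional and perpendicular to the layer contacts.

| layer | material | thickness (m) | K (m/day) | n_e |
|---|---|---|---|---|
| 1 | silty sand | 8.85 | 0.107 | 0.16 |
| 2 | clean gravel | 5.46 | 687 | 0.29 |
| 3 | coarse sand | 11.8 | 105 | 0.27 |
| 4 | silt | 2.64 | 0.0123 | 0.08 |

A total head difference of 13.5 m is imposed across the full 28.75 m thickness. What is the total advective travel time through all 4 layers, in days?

With flow normal to the layers, continuity requires the same specific discharge q through every layer.
Σ(b_i/K_i) = 8.85/0.107 + 5.46/687 + 11.8/105 + 2.64/0.0123 = 297.5 d.
q = Δh / Σ(b_i/K_i) = 13.5 / 297.5 = 0.04538 m/day.
In each layer the seepage velocity is v_i = q/n_i, so the layer transit time is t_i = b_i·n_i / q:
  layer 1 (silty sand): t_1 = 8.85 × 0.16 / 0.04538 = 31.20 d
  layer 2 (clean gravel): t_2 = 5.46 × 0.29 / 0.04538 = 34.89 d
  layer 3 (coarse sand): t_3 = 11.8 × 0.27 / 0.04538 = 70.20 d
  layer 4 (silt): t_4 = 2.64 × 0.08 / 0.04538 = 4.654 d
Total t = Σ t_i = 140.9 days.

141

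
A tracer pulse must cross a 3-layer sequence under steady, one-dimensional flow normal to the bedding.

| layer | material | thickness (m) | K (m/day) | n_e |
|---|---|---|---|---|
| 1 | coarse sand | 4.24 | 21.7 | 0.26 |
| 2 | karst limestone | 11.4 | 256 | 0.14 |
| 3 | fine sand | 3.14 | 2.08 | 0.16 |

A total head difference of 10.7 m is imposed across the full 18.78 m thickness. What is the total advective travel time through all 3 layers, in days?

With flow normal to the layers, continuity requires the same specific discharge q through every layer.
Σ(b_i/K_i) = 4.24/21.7 + 11.4/256 + 3.14/2.08 = 1.750 d.
q = Δh / Σ(b_i/K_i) = 10.7 / 1.750 = 6.116 m/day.
In each layer the seepage velocity is v_i = q/n_i, so the layer transit time is t_i = b_i·n_i / q:
  layer 1 (coarse sand): t_1 = 4.24 × 0.26 / 6.116 = 0.1803 d
  layer 2 (karst limestone): t_2 = 11.4 × 0.14 / 6.116 = 0.2610 d
  layer 3 (fine sand): t_3 = 3.14 × 0.16 / 6.116 = 0.08215 d
Total t = Σ t_i = 0.5234 days.

0.523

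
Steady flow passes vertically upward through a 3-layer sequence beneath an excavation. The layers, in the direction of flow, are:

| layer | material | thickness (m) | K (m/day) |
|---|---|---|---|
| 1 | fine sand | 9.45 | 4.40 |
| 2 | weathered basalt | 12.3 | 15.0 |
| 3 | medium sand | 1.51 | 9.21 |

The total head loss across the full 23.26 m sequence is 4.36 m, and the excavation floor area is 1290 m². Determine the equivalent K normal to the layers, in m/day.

Flow is perpendicular to layering, so the layers act in series and the equivalent K is the thickness-weighted harmonic mean.
Total thickness L = 9.45 + 12.3 + 1.51 = 23.26 m.
Σ(b_i/K_i) = 9.45/4.40 + 12.3/15.0 + 1.51/9.21 = 3.132 d.
K_eq = L / Σ(b_i/K_i) = 23.26 / 3.132 = 7.427 m/day.

7.43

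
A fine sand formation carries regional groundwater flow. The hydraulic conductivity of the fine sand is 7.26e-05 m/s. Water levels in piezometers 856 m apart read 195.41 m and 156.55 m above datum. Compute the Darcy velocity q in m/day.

0.285

Convert K: 7.26e-05 m/s × 86400 = 6.273 m/day.
Hydraulic gradient i = (195.41 − 156.55) / 856 = 38.86 / 856 = 0.04540.
Specific discharge q = K · i = 6.273 × 0.04540 = 0.2848 m/day.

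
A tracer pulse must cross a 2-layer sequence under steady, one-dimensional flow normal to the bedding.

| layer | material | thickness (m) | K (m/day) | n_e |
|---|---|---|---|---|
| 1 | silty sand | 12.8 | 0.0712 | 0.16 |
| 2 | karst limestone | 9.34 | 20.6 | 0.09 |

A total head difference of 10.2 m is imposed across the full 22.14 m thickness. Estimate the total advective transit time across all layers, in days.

51.0

With flow normal to the layers, continuity requires the same specific discharge q through every layer.
Σ(b_i/K_i) = 12.8/0.0712 + 9.34/20.6 = 180.2 d.
q = Δh / Σ(b_i/K_i) = 10.2 / 180.2 = 0.05659 m/day.
In each layer the seepage velocity is v_i = q/n_i, so the layer transit time is t_i = b_i·n_i / q:
  layer 1 (silty sand): t_1 = 12.8 × 0.16 / 0.05659 = 36.19 d
  layer 2 (karst limestone): t_2 = 9.34 × 0.09 / 0.05659 = 14.85 d
Total t = Σ t_i = 51.04 days.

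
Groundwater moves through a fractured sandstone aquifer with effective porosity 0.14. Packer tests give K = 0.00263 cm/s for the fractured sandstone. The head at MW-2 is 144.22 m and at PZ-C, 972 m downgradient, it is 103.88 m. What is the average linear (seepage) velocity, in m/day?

0.674

Convert K: 0.00263 cm/s × 864 = 2.272 m/day.
Hydraulic gradient i = (144.22 − 103.88) / 972 = 40.34 / 972 = 0.04150.
Darcy flux q = K · i = 2.272 × 0.04150 = 0.09431 m/day.
Seepage velocity v = q / n_e = 0.09431 / 0.14 = 0.6736 m/day.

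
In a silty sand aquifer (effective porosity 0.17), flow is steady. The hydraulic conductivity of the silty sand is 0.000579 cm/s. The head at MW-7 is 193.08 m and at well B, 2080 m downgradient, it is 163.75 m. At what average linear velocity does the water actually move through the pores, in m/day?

0.0415

Convert K: 0.000579 cm/s × 864 = 0.5003 m/day.
Hydraulic gradient i = (193.08 − 163.75) / 2080 = 29.33 / 2080 = 0.01410.
Darcy flux q = K · i = 0.5003 × 0.01410 = 0.007054 m/day.
Seepage velocity v = q / n_e = 0.007054 / 0.17 = 0.04149 m/day.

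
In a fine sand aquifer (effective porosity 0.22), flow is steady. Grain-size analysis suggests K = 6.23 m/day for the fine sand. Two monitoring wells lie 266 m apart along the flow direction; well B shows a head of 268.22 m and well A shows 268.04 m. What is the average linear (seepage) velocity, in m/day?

0.0192

Hydraulic gradient i = (268.22 − 268.04) / 266 = 0.18 / 266 = 0.0006767.
Darcy flux q = K · i = 6.230 × 0.0006767 = 0.004216 m/day.
Seepage velocity v = q / n_e = 0.004216 / 0.22 = 0.01916 m/day.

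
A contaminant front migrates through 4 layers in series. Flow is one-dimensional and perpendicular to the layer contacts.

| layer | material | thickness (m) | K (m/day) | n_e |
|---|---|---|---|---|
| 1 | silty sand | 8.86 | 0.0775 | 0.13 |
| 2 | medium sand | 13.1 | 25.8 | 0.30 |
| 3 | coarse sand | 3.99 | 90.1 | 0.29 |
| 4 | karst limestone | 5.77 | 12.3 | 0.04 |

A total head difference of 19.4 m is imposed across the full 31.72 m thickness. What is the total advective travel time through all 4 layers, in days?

With flow normal to the layers, continuity requires the same specific discharge q through every layer.
Σ(b_i/K_i) = 8.86/0.0775 + 13.1/25.8 + 3.99/90.1 + 5.77/12.3 = 115.3 d.
q = Δh / Σ(b_i/K_i) = 19.4 / 115.3 = 0.1682 m/day.
In each layer the seepage velocity is v_i = q/n_i, so the layer transit time is t_i = b_i·n_i / q:
  layer 1 (silty sand): t_1 = 8.86 × 0.13 / 0.1682 = 6.848 d
  layer 2 (medium sand): t_2 = 13.1 × 0.30 / 0.1682 = 23.37 d
  layer 3 (coarse sand): t_3 = 3.99 × 0.29 / 0.1682 = 6.880 d
  layer 4 (karst limestone): t_4 = 5.77 × 0.04 / 0.1682 = 1.372 d
Total t = Σ t_i = 38.47 days.

38.5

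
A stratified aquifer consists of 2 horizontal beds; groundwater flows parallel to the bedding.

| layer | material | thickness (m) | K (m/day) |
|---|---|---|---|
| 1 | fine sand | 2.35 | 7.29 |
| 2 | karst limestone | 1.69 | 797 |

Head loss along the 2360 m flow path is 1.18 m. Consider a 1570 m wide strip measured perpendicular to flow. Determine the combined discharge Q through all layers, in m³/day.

Flow is parallel to layering, so each bed carries its own Darcy discharge and the transmissivities add.
Σ(K_i·b_i) = 7.29×2.35 + 797×1.69 = 1364 m²/day.
Hydraulic gradient i = Δh / L = 1.18 / 2360 = 0.0005000.
Q = Σ(K_i·b_i) · W · i = 1364 × 1570 × 0.0005000 = 1071 m³/day.

1070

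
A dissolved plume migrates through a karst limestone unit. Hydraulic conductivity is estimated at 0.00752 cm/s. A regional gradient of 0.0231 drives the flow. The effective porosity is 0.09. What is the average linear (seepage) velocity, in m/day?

1.67

Convert K: 0.00752 cm/s × 864 = 6.497 m/day.
Hydraulic gradient i = 0.0231.
Darcy flux q = K · i = 6.497 × 0.02310 = 0.1501 m/day.
Seepage velocity v = q / n_e = 0.1501 / 0.09 = 1.668 m/day.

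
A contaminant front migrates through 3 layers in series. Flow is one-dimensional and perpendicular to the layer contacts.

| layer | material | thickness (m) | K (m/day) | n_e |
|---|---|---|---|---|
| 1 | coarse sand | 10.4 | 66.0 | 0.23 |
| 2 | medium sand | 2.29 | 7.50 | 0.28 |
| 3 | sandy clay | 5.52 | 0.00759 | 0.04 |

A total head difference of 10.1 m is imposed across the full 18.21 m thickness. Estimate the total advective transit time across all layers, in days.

234

With flow normal to the layers, continuity requires the same specific discharge q through every layer.
Σ(b_i/K_i) = 10.4/66.0 + 2.29/7.50 + 5.52/0.00759 = 727.7 d.
q = Δh / Σ(b_i/K_i) = 10.1 / 727.7 = 0.01388 m/day.
In each layer the seepage velocity is v_i = q/n_i, so the layer transit time is t_i = b_i·n_i / q:
  layer 1 (coarse sand): t_1 = 10.4 × 0.23 / 0.01388 = 172.4 d
  layer 2 (medium sand): t_2 = 2.29 × 0.28 / 0.01388 = 46.20 d
  layer 3 (sandy clay): t_3 = 5.52 × 0.04 / 0.01388 = 15.91 d
Total t = Σ t_i = 234.5 days.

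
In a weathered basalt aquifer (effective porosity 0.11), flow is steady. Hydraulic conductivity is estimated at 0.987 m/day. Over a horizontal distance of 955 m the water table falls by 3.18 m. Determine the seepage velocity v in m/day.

Hydraulic gradient i = Δh / L = 3.18 / 955 = 0.003330.
Darcy flux q = K · i = 0.9870 × 0.003330 = 0.003287 m/day.
Seepage velocity v = q / n_e = 0.003287 / 0.11 = 0.02988 m/day.

0.0299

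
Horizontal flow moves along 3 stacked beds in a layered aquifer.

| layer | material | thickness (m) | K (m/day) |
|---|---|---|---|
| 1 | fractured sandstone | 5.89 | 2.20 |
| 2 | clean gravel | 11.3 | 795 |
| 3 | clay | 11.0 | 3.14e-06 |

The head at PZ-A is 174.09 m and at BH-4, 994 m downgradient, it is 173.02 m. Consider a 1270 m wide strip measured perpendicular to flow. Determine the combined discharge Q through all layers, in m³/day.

Flow is parallel to layering, so each bed carries its own Darcy discharge and the transmissivities add.
Σ(K_i·b_i) = 2.20×5.89 + 795×11.3 + 3.14e-06×11.0 = 8996 m²/day.
Hydraulic gradient i = (174.09 − 173.02) / 994 = 1.07 / 994 = 0.001076.
Q = Σ(K_i·b_i) · W · i = 8996 × 1270 × 0.001076 = 12299 m³/day.

12300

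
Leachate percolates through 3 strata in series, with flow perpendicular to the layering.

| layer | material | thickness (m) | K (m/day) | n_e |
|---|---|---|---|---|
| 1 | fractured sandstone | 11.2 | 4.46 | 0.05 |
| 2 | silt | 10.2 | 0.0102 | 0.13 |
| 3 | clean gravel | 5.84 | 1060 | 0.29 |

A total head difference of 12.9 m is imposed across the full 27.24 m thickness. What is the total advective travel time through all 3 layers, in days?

With flow normal to the layers, continuity requires the same specific discharge q through every layer.
Σ(b_i/K_i) = 11.2/4.46 + 10.2/0.0102 + 5.84/1060 = 1003 d.
q = Δh / Σ(b_i/K_i) = 12.9 / 1003 = 0.01287 m/day.
In each layer the seepage velocity is v_i = q/n_i, so the layer transit time is t_i = b_i·n_i / q:
  layer 1 (fractured sandstone): t_1 = 11.2 × 0.05 / 0.01287 = 43.52 d
  layer 2 (silt): t_2 = 10.2 × 0.13 / 0.01287 = 103.0 d
  layer 3 (clean gravel): t_3 = 5.84 × 0.29 / 0.01287 = 131.6 d
Total t = Σ t_i = 278.2 days.

278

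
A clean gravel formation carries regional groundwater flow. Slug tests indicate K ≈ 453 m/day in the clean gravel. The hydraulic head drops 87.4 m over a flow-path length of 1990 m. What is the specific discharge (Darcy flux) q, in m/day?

19.9

Hydraulic gradient i = Δh / L = 87.4 / 1990 = 0.04392.
Specific discharge q = K · i = 453.0 × 0.04392 = 19.90 m/day.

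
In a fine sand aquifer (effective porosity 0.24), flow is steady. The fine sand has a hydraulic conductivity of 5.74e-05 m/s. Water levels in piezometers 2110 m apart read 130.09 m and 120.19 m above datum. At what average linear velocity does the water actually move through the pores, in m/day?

Convert K: 5.74e-05 m/s × 86400 = 4.959 m/day.
Hydraulic gradient i = (130.09 − 120.19) / 2110 = 9.9 / 2110 = 0.004692.
Darcy flux q = K · i = 4.959 × 0.004692 = 0.02327 m/day.
Seepage velocity v = q / n_e = 0.02327 / 0.24 = 0.09695 m/day.

0.0970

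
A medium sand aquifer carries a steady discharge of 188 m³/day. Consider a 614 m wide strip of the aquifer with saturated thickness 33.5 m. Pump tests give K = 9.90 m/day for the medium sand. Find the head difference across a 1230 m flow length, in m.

Cross-sectional area A = 614 × 33.5 = 20569 m².
From Q = K·A·i, i = Q / (K·A) = 188 / (9.900 × 20569) = 0.0009232.
Head loss Δh = i · L = 0.0009232 × 1230 = 1.136 m.

1.14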